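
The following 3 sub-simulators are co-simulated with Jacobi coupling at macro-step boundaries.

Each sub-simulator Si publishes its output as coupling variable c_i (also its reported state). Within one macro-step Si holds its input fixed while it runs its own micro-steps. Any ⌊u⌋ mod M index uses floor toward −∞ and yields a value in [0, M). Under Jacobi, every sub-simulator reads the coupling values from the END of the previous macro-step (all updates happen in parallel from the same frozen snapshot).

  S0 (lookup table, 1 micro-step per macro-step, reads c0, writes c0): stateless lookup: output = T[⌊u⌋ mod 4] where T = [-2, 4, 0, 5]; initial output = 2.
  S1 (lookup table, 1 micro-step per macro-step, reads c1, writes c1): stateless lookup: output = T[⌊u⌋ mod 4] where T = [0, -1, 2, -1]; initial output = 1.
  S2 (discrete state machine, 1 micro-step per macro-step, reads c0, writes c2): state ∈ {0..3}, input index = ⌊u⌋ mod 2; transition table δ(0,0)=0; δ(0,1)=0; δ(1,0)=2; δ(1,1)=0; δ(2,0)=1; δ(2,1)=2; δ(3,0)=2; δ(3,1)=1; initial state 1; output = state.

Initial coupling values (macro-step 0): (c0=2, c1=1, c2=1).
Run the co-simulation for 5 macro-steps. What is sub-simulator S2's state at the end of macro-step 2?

S2 state at macro-step 2 = 1

macro 1: S0 reads c0=2 → after 1×micro: 0; S1 reads c1=1 → after 1×micro: -1; S2 reads c0=2 → after 1×micro: 2 ⇒ (c0=0, c1=-1, c2=2)
macro 2: S0 reads c0=0 → after 1×micro: -2; S1 reads c1=-1 → after 1×micro: -1; S2 reads c0=0 → after 1×micro: 1 ⇒ (c0=-2, c1=-1, c2=1)
macro 3: S0 reads c0=-2 → after 1×micro: 0; S1 reads c1=-1 → after 1×micro: -1; S2 reads c0=-2 → after 1×micro: 2 ⇒ (c0=0, c1=-1, c2=2)
macro 4: S0 reads c0=0 → after 1×micro: -2; S1 reads c1=-1 → after 1×micro: -1; S2 reads c0=0 → after 1×micro: 1 ⇒ (c0=-2, c1=-1, c2=1)
macro 5: S0 reads c0=-2 → after 1×micro: 0; S1 reads c1=-1 → after 1×micro: -1; S2 reads c0=-2 → after 1×micro: 2 ⇒ (c0=0, c1=-1, c2=2)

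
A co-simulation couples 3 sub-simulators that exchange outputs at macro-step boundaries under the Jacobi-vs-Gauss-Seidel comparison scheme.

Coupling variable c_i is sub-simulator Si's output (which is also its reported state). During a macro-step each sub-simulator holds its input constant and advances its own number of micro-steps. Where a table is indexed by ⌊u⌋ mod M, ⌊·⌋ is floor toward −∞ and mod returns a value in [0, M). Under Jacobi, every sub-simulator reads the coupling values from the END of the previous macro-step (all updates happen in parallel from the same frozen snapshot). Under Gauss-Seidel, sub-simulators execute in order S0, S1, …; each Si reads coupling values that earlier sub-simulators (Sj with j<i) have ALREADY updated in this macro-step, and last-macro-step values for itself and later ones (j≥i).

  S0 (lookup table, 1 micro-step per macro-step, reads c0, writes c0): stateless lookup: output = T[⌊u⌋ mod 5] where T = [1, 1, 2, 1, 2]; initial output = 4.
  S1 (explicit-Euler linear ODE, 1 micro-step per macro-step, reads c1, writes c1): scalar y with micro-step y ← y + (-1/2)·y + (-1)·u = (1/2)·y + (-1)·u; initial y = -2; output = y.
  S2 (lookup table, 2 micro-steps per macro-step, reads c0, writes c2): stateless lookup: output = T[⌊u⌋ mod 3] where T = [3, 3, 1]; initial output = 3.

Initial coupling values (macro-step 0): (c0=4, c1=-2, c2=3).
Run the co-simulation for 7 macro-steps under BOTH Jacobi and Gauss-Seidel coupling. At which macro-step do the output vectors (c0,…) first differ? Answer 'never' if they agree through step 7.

[Jacobi] macro 1: S0 reads c0=4 → after 1×micro: 2; S1 reads c1=-2 → after 1×micro: 1; S2 reads c0=4 → after 2×micro: 3 ⇒ (c0=2, c1=1, c2=3)
[Jacobi] macro 2: S0 reads c0=2 → after 1×micro: 2; S1 reads c1=1 → after 1×micro: -1/2; S2 reads c0=2 → after 2×micro: 1 ⇒ (c0=2, c1=-1/2, c2=1)
[Jacobi] macro 3: S0 reads c0=2 → after 1×micro: 2; S1 reads c1=-1/2 → after 1×micro: 1/4; S2 reads c0=2 → after 2×micro: 1 ⇒ (c0=2, c1=1/4, c2=1)
[Jacobi] macro 4: S0 reads c0=2 → after 1×micro: 2; S1 reads c1=1/4 → after 1×micro: -1/8; S2 reads c0=2 → after 2×micro: 1 ⇒ (c0=2, c1=-1/8, c2=1)
[Jacobi] macro 5: S0 reads c0=2 → after 1×micro: 2; S1 reads c1=-1/8 → after 1×micro: 1/16; S2 reads c0=2 → after 2×micro: 1 ⇒ (c0=2, c1=1/16, c2=1)
[Jacobi] macro 6: S0 reads c0=2 → after 1×micro: 2; S1 reads c1=1/16 → after 1×micro: -1/32; S2 reads c0=2 → after 2×micro: 1 ⇒ (c0=2, c1=-1/32, c2=1)
[Jacobi] macro 7: S0 reads c0=2 → after 1×micro: 2; S1 reads c1=-1/32 → after 1×micro: 1/64; S2 reads c0=2 → after 2×micro: 1 ⇒ (c0=2, c1=1/64, c2=1)
[Gauss-Seidel] macro 1: S0 reads c0=4 → after 1×micro: 2; S1 reads c1=-2 → after 1×micro: 1; S2 reads c0=2 → after 2×micro: 1 ⇒ (c0=2, c1=1, c2=1)
[Gauss-Seidel] macro 2: S0 reads c0=2 → after 1×micro: 2; S1 reads c1=1 → after 1×micro: -1/2; S2 reads c0=2 → after 2×micro: 1 ⇒ (c0=2, c1=-1/2, c2=1)
[Gauss-Seidel] macro 3: S0 reads c0=2 → after 1×micro: 2; S1 reads c1=-1/2 → after 1×micro: 1/4; S2 reads c0=2 → after 2×micro: 1 ⇒ (c0=2, c1=1/4, c2=1)
[Gauss-Seidel] macro 4: S0 reads c0=2 → after 1×micro: 2; S1 reads c1=1/4 → after 1×micro: -1/8; S2 reads c0=2 → after 2×micro: 1 ⇒ (c0=2, c1=-1/8, c2=1)
[Gauss-Seidel] macro 5: S0 reads c0=2 → after 1×micro: 2; S1 reads c1=-1/8 → after 1×micro: 1/16; S2 reads c0=2 → after 2×micro: 1 ⇒ (c0=2, c1=1/16, c2=1)
[Gauss-Seidel] macro 6: S0 reads c0=2 → after 1×micro: 2; S1 reads c1=1/16 → after 1×micro: -1/32; S2 reads c0=2 → after 2×micro: 1 ⇒ (c0=2, c1=-1/32, c2=1)
[Gauss-Seidel] macro 7: S0 reads c0=2 → after 1×micro: 2; S1 reads c1=-1/32 → after 1×micro: 1/64; S2 reads c0=2 → after 2×micro: 1 ⇒ (c0=2, c1=1/64, c2=1)

first divergence at macro-step: 1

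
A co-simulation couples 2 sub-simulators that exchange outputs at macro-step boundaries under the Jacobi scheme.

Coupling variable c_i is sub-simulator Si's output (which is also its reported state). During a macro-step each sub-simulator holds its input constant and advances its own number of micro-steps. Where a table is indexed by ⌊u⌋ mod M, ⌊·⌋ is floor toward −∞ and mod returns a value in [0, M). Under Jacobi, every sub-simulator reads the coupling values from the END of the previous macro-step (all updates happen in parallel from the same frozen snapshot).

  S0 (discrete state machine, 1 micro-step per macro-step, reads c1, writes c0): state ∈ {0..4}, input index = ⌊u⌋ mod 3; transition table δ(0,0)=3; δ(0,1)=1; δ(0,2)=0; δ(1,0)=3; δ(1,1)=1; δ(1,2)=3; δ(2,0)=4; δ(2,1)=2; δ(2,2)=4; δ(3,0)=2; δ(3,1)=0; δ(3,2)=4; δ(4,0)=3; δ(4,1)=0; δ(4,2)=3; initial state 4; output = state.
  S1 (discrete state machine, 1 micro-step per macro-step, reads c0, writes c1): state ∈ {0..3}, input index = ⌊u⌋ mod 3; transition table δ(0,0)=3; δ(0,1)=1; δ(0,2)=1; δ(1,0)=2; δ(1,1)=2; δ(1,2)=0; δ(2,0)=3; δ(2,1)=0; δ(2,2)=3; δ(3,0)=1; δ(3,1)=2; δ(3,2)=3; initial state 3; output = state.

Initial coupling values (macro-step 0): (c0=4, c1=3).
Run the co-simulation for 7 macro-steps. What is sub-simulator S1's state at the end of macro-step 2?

macro 1: S0 reads c1=3 → after 1×micro: 3; S1 reads c0=4 → after 1×micro: 2 ⇒ (c0=3, c1=2)
macro 2: S0 reads c1=2 → after 1×micro: 4; S1 reads c0=3 → after 1×micro: 3 ⇒ (c0=4, c1=3)
macro 3: S0 reads c1=3 → after 1×micro: 3; S1 reads c0=4 → after 1×micro: 2 ⇒ (c0=3, c1=2)
macro 4: S0 reads c1=2 → after 1×micro: 4; S1 reads c0=3 → after 1×micro: 3 ⇒ (c0=4, c1=3)
macro 5: S0 reads c1=3 → after 1×micro: 3; S1 reads c0=4 → after 1×micro: 2 ⇒ (c0=3, c1=2)
macro 6: S0 reads c1=2 → after 1×micro: 4; S1 reads c0=3 → after 1×micro: 3 ⇒ (c0=4, c1=3)
macro 7: S0 reads c1=3 → after 1×micro: 3; S1 reads c0=4 → after 1×micro: 2 ⇒ (c0=3, c1=2)

S1 state at macro-step 2 = 3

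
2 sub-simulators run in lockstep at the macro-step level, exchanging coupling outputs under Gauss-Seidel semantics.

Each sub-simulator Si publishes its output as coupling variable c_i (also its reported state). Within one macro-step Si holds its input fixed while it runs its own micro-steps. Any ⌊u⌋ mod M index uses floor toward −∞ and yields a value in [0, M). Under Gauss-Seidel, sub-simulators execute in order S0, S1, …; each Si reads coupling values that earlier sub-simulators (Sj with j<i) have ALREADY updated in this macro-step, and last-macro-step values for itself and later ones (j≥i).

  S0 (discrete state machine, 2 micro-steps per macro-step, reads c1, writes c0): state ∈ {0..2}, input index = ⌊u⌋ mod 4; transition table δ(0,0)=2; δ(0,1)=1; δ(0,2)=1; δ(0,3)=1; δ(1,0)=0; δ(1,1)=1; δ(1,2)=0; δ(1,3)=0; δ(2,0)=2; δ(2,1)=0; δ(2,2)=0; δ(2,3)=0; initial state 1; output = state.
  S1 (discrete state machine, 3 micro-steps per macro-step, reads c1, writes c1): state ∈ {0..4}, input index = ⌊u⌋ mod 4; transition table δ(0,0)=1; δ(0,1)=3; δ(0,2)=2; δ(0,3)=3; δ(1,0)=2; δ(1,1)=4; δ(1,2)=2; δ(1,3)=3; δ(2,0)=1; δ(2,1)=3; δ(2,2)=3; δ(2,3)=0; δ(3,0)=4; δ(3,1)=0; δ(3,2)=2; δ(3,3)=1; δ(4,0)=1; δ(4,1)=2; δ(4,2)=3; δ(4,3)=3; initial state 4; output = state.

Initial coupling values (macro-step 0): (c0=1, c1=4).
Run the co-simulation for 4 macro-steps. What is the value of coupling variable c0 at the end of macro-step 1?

macro 1: S0 reads c1=4 → after 2×micro: 2; S1 reads c1=4 → after 3×micro: 1 ⇒ (c0=2, c1=1)
macro 2: S0 reads c1=1 → after 2×micro: 1; S1 reads c1=1 → after 3×micro: 3 ⇒ (c0=1, c1=3)
macro 3: S0 reads c1=3 → after 2×micro: 1; S1 reads c1=3 → after 3×micro: 1 ⇒ (c0=1, c1=1)
macro 4: S0 reads c1=1 → after 2×micro: 1; S1 reads c1=1 → after 3×micro: 3 ⇒ (c0=1, c1=3)

c0 at macro-step 1 = 2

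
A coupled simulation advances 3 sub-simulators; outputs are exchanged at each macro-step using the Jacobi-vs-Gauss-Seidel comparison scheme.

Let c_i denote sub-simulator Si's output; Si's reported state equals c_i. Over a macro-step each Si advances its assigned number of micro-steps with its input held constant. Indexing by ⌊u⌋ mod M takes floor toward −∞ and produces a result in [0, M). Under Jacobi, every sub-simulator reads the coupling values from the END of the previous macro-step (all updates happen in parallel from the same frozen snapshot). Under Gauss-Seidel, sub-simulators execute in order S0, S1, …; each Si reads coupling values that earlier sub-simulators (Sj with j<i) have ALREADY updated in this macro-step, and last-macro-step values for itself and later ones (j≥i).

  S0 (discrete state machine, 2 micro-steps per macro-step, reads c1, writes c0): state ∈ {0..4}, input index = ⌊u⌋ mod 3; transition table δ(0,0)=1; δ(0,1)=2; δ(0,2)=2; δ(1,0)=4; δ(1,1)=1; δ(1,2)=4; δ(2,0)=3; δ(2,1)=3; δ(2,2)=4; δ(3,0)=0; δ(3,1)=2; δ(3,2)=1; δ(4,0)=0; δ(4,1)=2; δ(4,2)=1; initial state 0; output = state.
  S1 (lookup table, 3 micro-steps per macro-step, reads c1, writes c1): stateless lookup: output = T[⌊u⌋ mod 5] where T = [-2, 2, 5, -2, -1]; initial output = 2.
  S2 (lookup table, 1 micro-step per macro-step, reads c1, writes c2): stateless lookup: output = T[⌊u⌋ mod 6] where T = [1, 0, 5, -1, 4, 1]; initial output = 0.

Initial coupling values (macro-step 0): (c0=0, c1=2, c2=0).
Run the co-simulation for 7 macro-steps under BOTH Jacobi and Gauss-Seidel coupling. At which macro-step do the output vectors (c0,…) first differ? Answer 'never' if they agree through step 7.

first divergence at macro-step: 1

[Jacobi] macro 1: S0 reads c1=2 → after 2×micro: 4; S1 reads c1=2 → after 3×micro: 5; S2 reads c1=2 → after 1×micro: 5 ⇒ (c0=4, c1=5, c2=5)
[Jacobi] macro 2: S0 reads c1=5 → after 2×micro: 4; S1 reads c1=5 → after 3×micro: -2; S2 reads c1=5 → after 1×micro: 1 ⇒ (c0=4, c1=-2, c2=1)
[Jacobi] macro 3: S0 reads c1=-2 → after 2×micro: 3; S1 reads c1=-2 → after 3×micro: -2; S2 reads c1=-2 → after 1×micro: 4 ⇒ (c0=3, c1=-2, c2=4)
[Jacobi] macro 4: S0 reads c1=-2 → after 2×micro: 3; S1 reads c1=-2 → after 3×micro: -2; S2 reads c1=-2 → after 1×micro: 4 ⇒ (c0=3, c1=-2, c2=4)
[Jacobi] macro 5: S0 reads c1=-2 → after 2×micro: 3; S1 reads c1=-2 → after 3×micro: -2; S2 reads c1=-2 → after 1×micro: 4 ⇒ (c0=3, c1=-2, c2=4)
[Jacobi] macro 6: S0 reads c1=-2 → after 2×micro: 3; S1 reads c1=-2 → after 3×micro: -2; S2 reads c1=-2 → after 1×micro: 4 ⇒ (c0=3, c1=-2, c2=4)
[Jacobi] macro 7: S0 reads c1=-2 → after 2×micro: 3; S1 reads c1=-2 → after 3×micro: -2; S2 reads c1=-2 → after 1×micro: 4 ⇒ (c0=3, c1=-2, c2=4)
[Gauss-Seidel] macro 1: S0 reads c1=2 → after 2×micro: 4; S1 reads c1=2 → after 3×micro: 5; S2 reads c1=5 → after 1×micro: 1 ⇒ (c0=4, c1=5, c2=1)
[Gauss-Seidel] macro 2: S0 reads c1=5 → after 2×micro: 4; S1 reads c1=5 → after 3×micro: -2; S2 reads c1=-2 → after 1×micro: 4 ⇒ (c0=4, c1=-2, c2=4)
[Gauss-Seidel] macro 3: S0 reads c1=-2 → after 2×micro: 3; S1 reads c1=-2 → after 3×micro: -2; S2 reads c1=-2 → after 1×micro: 4 ⇒ (c0=3, c1=-2, c2=4)
[Gauss-Seidel] macro 4: S0 reads c1=-2 → after 2×micro: 3; S1 reads c1=-2 → after 3×micro: -2; S2 reads c1=-2 → after 1×micro: 4 ⇒ (c0=3, c1=-2, c2=4)
[Gauss-Seidel] macro 5: S0 reads c1=-2 → after 2×micro: 3; S1 reads c1=-2 → after 3×micro: -2; S2 reads c1=-2 → after 1×micro: 4 ⇒ (c0=3, c1=-2, c2=4)
[Gauss-Seidel] macro 6: S0 reads c1=-2 → after 2×micro: 3; S1 reads c1=-2 → after 3×micro: -2; S2 reads c1=-2 → after 1×micro: 4 ⇒ (c0=3, c1=-2, c2=4)
[Gauss-Seidel] macro 7: S0 reads c1=-2 → after 2×micro: 3; S1 reads c1=-2 → after 3×micro: -2; S2 reads c1=-2 → after 1×micro: 4 ⇒ (c0=3, c1=-2, c2=4)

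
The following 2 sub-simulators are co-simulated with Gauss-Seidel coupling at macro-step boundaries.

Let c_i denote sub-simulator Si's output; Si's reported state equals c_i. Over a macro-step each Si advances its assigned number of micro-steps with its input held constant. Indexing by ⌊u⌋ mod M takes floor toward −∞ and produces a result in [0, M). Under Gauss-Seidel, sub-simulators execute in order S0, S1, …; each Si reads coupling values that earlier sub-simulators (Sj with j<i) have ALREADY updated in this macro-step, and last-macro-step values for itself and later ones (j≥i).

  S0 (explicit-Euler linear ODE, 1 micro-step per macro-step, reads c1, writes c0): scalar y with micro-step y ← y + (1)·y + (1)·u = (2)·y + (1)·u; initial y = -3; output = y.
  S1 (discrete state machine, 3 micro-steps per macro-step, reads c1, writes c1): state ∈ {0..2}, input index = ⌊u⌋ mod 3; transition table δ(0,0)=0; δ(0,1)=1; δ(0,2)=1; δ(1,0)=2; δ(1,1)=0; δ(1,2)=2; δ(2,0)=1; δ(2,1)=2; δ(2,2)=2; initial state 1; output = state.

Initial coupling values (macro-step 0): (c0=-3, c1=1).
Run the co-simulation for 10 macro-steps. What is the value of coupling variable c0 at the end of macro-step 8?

c0 at macro-step 8 = -640

macro 1: S0 reads c1=1 → after 1×micro: -5; S1 reads c1=1 → after 3×micro: 0 ⇒ (c0=-5, c1=0)
macro 2: S0 reads c1=0 → after 1×micro: -10; S1 reads c1=0 → after 3×micro: 0 ⇒ (c0=-10, c1=0)
macro 3: S0 reads c1=0 → after 1×micro: -20; S1 reads c1=0 → after 3×micro: 0 ⇒ (c0=-20, c1=0)
macro 4: S0 reads c1=0 → after 1×micro: -40; S1 reads c1=0 → after 3×micro: 0 ⇒ (c0=-40, c1=0)
macro 5: S0 reads c1=0 → after 1×micro: -80; S1 reads c1=0 → after 3×micro: 0 ⇒ (c0=-80, c1=0)
macro 6: S0 reads c1=0 → after 1×micro: -160; S1 reads c1=0 → after 3×micro: 0 ⇒ (c0=-160, c1=0)
macro 7: S0 reads c1=0 → after 1×micro: -320; S1 reads c1=0 → after 3×micro: 0 ⇒ (c0=-320, c1=0)
macro 8: S0 reads c1=0 → after 1×micro: -640; S1 reads c1=0 → after 3×micro: 0 ⇒ (c0=-640, c1=0)
macro 9: S0 reads c1=0 → after 1×micro: -1280; S1 reads c1=0 → after 3×micro: 0 ⇒ (c0=-1280, c1=0)
macro 10: S0 reads c1=0 → after 1×micro: -2560; S1 reads c1=0 → after 3×micro: 0 ⇒ (c0=-2560, c1=0)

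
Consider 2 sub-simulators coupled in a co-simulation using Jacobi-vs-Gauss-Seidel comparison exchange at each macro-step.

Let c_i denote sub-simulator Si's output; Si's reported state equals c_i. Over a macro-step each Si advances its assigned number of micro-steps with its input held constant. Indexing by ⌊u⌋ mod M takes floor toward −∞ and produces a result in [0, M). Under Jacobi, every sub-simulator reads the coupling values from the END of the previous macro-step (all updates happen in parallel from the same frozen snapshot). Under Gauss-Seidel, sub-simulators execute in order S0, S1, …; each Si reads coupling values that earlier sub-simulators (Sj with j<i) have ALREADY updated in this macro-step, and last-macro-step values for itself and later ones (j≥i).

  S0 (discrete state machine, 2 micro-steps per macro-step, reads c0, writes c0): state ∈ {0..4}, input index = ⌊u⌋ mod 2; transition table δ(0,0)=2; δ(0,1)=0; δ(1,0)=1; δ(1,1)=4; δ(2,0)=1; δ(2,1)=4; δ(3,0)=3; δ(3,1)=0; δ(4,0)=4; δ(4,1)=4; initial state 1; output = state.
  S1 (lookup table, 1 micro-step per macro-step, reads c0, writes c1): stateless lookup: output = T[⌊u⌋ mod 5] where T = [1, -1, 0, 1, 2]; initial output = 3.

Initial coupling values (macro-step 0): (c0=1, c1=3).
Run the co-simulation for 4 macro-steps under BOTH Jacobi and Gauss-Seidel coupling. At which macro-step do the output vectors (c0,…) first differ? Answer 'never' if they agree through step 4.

first divergence at macro-step: 1

[Jacobi] macro 1: S0 reads c0=1 → after 2×micro: 4; S1 reads c0=1 → after 1×micro: -1 ⇒ (c0=4, c1=-1)
[Jacobi] macro 2: S0 reads c0=4 → after 2×micro: 4; S1 reads c0=4 → after 1×micro: 2 ⇒ (c0=4, c1=2)
[Jacobi] macro 3: S0 reads c0=4 → after 2×micro: 4; S1 reads c0=4 → after 1×micro: 2 ⇒ (c0=4, c1=2)
[Jacobi] macro 4: S0 reads c0=4 → after 2×micro: 4; S1 reads c0=4 → after 1×micro: 2 ⇒ (c0=4, c1=2)
[Gauss-Seidel] macro 1: S0 reads c0=1 → after 2×micro: 4; S1 reads c0=4 → after 1×micro: 2 ⇒ (c0=4, c1=2)
[Gauss-Seidel] macro 2: S0 reads c0=4 → after 2×micro: 4; S1 reads c0=4 → after 1×micro: 2 ⇒ (c0=4, c1=2)
[Gauss-Seidel] macro 3: S0 reads c0=4 → after 2×micro: 4; S1 reads c0=4 → after 1×micro: 2 ⇒ (c0=4, c1=2)
[Gauss-Seidel] macro 4: S0 reads c0=4 → after 2×micro: 4; S1 reads c0=4 → after 1×micro: 2 ⇒ (c0=4, c1=2)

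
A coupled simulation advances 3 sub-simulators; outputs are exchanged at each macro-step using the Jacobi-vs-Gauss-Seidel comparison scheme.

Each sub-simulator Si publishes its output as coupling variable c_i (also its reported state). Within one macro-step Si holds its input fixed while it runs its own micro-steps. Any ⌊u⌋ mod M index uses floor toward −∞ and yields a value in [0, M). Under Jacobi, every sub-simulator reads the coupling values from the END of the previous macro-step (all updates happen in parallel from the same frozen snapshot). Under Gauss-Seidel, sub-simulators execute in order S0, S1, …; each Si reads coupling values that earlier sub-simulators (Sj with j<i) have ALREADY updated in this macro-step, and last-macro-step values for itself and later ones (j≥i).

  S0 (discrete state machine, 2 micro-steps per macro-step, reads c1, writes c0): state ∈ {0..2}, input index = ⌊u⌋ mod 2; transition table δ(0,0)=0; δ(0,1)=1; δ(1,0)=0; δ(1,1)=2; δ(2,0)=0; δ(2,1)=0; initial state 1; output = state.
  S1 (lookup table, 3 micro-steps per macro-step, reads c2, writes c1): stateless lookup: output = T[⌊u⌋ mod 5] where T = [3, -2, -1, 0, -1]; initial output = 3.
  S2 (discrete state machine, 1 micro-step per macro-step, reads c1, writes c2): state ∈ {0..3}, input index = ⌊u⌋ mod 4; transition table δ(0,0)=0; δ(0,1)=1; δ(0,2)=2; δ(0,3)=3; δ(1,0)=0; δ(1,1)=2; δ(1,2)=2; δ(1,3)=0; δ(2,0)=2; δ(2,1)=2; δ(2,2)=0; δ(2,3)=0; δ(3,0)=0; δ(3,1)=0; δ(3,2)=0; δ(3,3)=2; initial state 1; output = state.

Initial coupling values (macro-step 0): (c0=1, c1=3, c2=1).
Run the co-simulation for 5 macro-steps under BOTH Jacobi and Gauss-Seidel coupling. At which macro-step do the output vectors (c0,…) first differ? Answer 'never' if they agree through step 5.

first divergence at macro-step: 1

[Jacobi] macro 1: S0 reads c1=3 → after 2×micro: 0; S1 reads c2=1 → after 3×micro: -2; S2 reads c1=3 → after 1×micro: 0 ⇒ (c0=0, c1=-2, c2=0)
[Jacobi] macro 2: S0 reads c1=-2 → after 2×micro: 0; S1 reads c2=0 → after 3×micro: 3; S2 reads c1=-2 → after 1×micro: 2 ⇒ (c0=0, c1=3, c2=2)
[Jacobi] macro 3: S0 reads c1=3 → after 2×micro: 2; S1 reads c2=2 → after 3×micro: -1; S2 reads c1=3 → after 1×micro: 0 ⇒ (c0=2, c1=-1, c2=0)
[Jacobi] macro 4: S0 reads c1=-1 → after 2×micro: 1; S1 reads c2=0 → after 3×micro: 3; S2 reads c1=-1 → after 1×micro: 3 ⇒ (c0=1, c1=3, c2=3)
[Jacobi] macro 5: S0 reads c1=3 → after 2×micro: 0; S1 reads c2=3 → after 3×micro: 0; S2 reads c1=3 → after 1×micro: 2 ⇒ (c0=0, c1=0, c2=2)
[Gauss-Seidel] macro 1: S0 reads c1=3 → after 2×micro: 0; S1 reads c2=1 → after 3×micro: -2; S2 reads c1=-2 → after 1×micro: 2 ⇒ (c0=0, c1=-2, c2=2)
[Gauss-Seidel] macro 2: S0 reads c1=-2 → after 2×micro: 0; S1 reads c2=2 → after 3×micro: -1; S2 reads c1=-1 → after 1×micro: 0 ⇒ (c0=0, c1=-1, c2=0)
[Gauss-Seidel] macro 3: S0 reads c1=-1 → after 2×micro: 2; S1 reads c2=0 → after 3×micro: 3; S2 reads c1=3 → after 1×micro: 3 ⇒ (c0=2, c1=3, c2=3)
[Gauss-Seidel] macro 4: S0 reads c1=3 → after 2×micro: 1; S1 reads c2=3 → after 3×micro: 0; S2 reads c1=0 → after 1×micro: 0 ⇒ (c0=1, c1=0, c2=0)
[Gauss-Seidel] macro 5: S0 reads c1=0 → after 2×micro: 0; S1 reads c2=0 → after 3×micro: 3; S2 reads c1=3 → after 1×micro: 3 ⇒ (c0=0, c1=3, c2=3)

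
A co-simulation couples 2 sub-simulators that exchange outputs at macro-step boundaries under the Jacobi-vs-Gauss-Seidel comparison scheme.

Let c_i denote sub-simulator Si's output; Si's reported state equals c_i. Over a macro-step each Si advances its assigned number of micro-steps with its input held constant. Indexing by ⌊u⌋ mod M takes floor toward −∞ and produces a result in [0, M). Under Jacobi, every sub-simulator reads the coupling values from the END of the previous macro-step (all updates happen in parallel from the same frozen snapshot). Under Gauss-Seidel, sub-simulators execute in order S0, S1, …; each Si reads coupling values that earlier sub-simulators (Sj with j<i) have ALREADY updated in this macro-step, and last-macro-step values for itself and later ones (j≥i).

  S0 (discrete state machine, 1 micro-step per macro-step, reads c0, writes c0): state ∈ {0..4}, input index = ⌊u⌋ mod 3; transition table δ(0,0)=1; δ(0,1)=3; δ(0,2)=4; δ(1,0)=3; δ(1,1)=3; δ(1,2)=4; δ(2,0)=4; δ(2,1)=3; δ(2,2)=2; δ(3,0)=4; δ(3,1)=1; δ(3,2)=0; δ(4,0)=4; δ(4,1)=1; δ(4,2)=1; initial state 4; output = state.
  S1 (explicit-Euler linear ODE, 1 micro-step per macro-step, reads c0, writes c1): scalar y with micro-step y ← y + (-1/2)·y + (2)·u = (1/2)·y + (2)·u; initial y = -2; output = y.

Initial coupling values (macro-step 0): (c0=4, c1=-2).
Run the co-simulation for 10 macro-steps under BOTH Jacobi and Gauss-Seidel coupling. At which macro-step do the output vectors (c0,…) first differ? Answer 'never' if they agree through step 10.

[Jacobi] macro 1: S0 reads c0=4 → after 1×micro: 1; S1 reads c0=4 → after 1×micro: 7 ⇒ (c0=1, c1=7)
[Jacobi] macro 2: S0 reads c0=1 → after 1×micro: 3; S1 reads c0=1 → after 1×micro: 11/2 ⇒ (c0=3, c1=11/2)
[Jacobi] macro 3: S0 reads c0=3 → after 1×micro: 4; S1 reads c0=3 → after 1×micro: 35/4 ⇒ (c0=4, c1=35/4)
[Jacobi] macro 4: S0 reads c0=4 → after 1×micro: 1; S1 reads c0=4 → after 1×micro: 99/8 ⇒ (c0=1, c1=99/8)
[Jacobi] macro 5: S0 reads c0=1 → after 1×micro: 3; S1 reads c0=1 → after 1×micro: 131/16 ⇒ (c0=3, c1=131/16)
[Jacobi] macro 6: S0 reads c0=3 → after 1×micro: 4; S1 reads c0=3 → after 1×micro: 323/32 ⇒ (c0=4, c1=323/32)
[Jacobi] macro 7: S0 reads c0=4 → after 1×micro: 1; S1 reads c0=4 → after 1×micro: 835/64 ⇒ (c0=1, c1=835/64)
[Jacobi] macro 8: S0 reads c0=1 → after 1×micro: 3; S1 reads c0=1 → after 1×micro: 1091/128 ⇒ (c0=3, c1=1091/128)
[Jacobi] macro 9: S0 reads c0=3 → after 1×micro: 4; S1 reads c0=3 → after 1×micro: 2627/256 ⇒ (c0=4, c1=2627/256)
[Jacobi] macro 10: S0 reads c0=4 → after 1×micro: 1; S1 reads c0=4 → after 1×micro: 6723/512 ⇒ (c0=1, c1=6723/512)
[Gauss-Seidel] macro 1: S0 reads c0=4 → after 1×micro: 1; S1 reads c0=1 → after 1×micro: 1 ⇒ (c0=1, c1=1)
[Gauss-Seidel] macro 2: S0 reads c0=1 → after 1×micro: 3; S1 reads c0=3 → after 1×micro: 13/2 ⇒ (c0=3, c1=13/2)
[Gauss-Seidel] macro 3: S0 reads c0=3 → after 1×micro: 4; S1 reads c0=4 → after 1×micro: 45/4 ⇒ (c0=4, c1=45/4)
[Gauss-Seidel] macro 4: S0 reads c0=4 → after 1×micro: 1; S1 reads c0=1 → after 1×micro: 61/8 ⇒ (c0=1, c1=61/8)
[Gauss-Seidel] macro 5: S0 reads c0=1 → after 1×micro: 3; S1 reads c0=3 → after 1×micro: 157/16 ⇒ (c0=3, c1=157/16)
[Gauss-Seidel] macro 6: S0 reads c0=3 → after 1×micro: 4; S1 reads c0=4 → after 1×micro: 413/32 ⇒ (c0=4, c1=413/32)
[Gauss-Seidel] macro 7: S0 reads c0=4 → after 1×micro: 1; S1 reads c0=1 → after 1×micro: 541/64 ⇒ (c0=1, c1=541/64)
[Gauss-Seidel] macro 8: S0 reads c0=1 → after 1×micro: 3; S1 reads c0=3 → after 1×micro: 1309/128 ⇒ (c0=3, c1=1309/128)
[Gauss-Seidel] macro 9: S0 reads c0=3 → after 1×micro: 4; S1 reads c0=4 → after 1×micro: 3357/256 ⇒ (c0=4, c1=3357/256)
[Gauss-Seidel] macro 10: S0 reads c0=4 → after 1×micro: 1; S1 reads c0=1 → after 1×micro: 4381/512 ⇒ (c0=1, c1=4381/512)

first divergence at macro-step: 1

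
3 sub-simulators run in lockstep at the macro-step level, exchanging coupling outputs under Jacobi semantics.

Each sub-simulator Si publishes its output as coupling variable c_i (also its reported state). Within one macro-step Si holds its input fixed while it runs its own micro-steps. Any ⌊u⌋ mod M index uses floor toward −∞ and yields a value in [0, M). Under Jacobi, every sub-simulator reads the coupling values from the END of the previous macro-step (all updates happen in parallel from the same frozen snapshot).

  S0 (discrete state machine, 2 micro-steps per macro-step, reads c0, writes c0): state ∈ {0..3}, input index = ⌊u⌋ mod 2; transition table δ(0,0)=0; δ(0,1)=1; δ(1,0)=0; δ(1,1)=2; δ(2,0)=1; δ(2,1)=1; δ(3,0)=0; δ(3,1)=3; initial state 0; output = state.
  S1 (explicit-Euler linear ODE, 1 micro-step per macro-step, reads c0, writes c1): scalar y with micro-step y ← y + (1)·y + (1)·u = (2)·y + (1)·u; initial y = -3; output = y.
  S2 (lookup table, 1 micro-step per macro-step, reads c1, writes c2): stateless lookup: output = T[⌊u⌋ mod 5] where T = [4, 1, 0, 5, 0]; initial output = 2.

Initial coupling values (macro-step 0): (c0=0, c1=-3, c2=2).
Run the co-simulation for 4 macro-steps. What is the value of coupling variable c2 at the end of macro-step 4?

c2 at macro-step 4 = 1

macro 1: S0 reads c0=0 → after 2×micro: 0; S1 reads c0=0 → after 1×micro: -6; S2 reads c1=-3 → after 1×micro: 0 ⇒ (c0=0, c1=-6, c2=0)
macro 2: S0 reads c0=0 → after 2×micro: 0; S1 reads c0=0 → after 1×micro: -12; S2 reads c1=-6 → after 1×micro: 0 ⇒ (c0=0, c1=-12, c2=0)
macro 3: S0 reads c0=0 → after 2×micro: 0; S1 reads c0=0 → after 1×micro: -24; S2 reads c1=-12 → after 1×micro: 5 ⇒ (c0=0, c1=-24, c2=5)
macro 4: S0 reads c0=0 → after 2×micro: 0; S1 reads c0=0 → after 1×micro: -48; S2 reads c1=-24 → after 1×micro: 1 ⇒ (c0=0, c1=-48, c2=1)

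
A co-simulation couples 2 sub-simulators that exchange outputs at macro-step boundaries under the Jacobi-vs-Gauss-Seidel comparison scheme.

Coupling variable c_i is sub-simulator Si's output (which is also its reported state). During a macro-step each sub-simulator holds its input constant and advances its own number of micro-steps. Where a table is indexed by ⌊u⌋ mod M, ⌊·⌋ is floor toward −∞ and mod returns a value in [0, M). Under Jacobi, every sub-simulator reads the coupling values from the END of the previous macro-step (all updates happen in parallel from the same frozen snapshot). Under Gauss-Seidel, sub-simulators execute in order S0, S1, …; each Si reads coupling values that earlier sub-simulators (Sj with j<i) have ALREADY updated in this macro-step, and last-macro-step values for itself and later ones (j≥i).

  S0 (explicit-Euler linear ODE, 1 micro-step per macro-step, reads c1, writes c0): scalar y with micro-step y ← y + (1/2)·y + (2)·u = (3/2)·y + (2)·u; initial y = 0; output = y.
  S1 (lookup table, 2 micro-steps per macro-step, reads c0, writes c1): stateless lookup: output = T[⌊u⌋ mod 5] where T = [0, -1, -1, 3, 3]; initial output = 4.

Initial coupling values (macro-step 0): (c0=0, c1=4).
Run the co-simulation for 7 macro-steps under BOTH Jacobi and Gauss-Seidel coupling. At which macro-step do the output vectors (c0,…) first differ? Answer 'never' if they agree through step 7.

first divergence at macro-step: 1

[Jacobi] macro 1: S0 reads c1=4 → after 1×micro: 8; S1 reads c0=0 → after 2×micro: 0 ⇒ (c0=8, c1=0)
[Jacobi] macro 2: S0 reads c1=0 → after 1×micro: 12; S1 reads c0=8 → after 2×micro: 3 ⇒ (c0=12, c1=3)
[Jacobi] macro 3: S0 reads c1=3 → after 1×micro: 24; S1 reads c0=12 → after 2×micro: -1 ⇒ (c0=24, c1=-1)
[Jacobi] macro 4: S0 reads c1=-1 → after 1×micro: 34; S1 reads c0=24 → after 2×micro: 3 ⇒ (c0=34, c1=3)
[Jacobi] macro 5: S0 reads c1=3 → after 1×micro: 57; S1 reads c0=34 → after 2×micro: 3 ⇒ (c0=57, c1=3)
[Jacobi] macro 6: S0 reads c1=3 → after 1×micro: 183/2; S1 reads c0=57 → after 2×micro: -1 ⇒ (c0=183/2, c1=-1)
[Jacobi] macro 7: S0 reads c1=-1 → after 1×micro: 541/4; S1 reads c0=183/2 → after 2×micro: -1 ⇒ (c0=541/4, c1=-1)
[Gauss-Seidel] macro 1: S0 reads c1=4 → after 1×micro: 8; S1 reads c0=8 → after 2×micro: 3 ⇒ (c0=8, c1=3)
[Gauss-Seidel] macro 2: S0 reads c1=3 → after 1×micro: 18; S1 reads c0=18 → after 2×micro: 3 ⇒ (c0=18, c1=3)
[Gauss-Seidel] macro 3: S0 reads c1=3 → after 1×micro: 33; S1 reads c0=33 → after 2×micro: 3 ⇒ (c0=33, c1=3)
[Gauss-Seidel] macro 4: S0 reads c1=3 → after 1×micro: 111/2; S1 reads c0=111/2 → after 2×micro: 0 ⇒ (c0=111/2, c1=0)
[Gauss-Seidel] macro 5: S0 reads c1=0 → after 1×micro: 333/4; S1 reads c0=333/4 → after 2×micro: 3 ⇒ (c0=333/4, c1=3)
[Gauss-Seidel] macro 6: S0 reads c1=3 → after 1×micro: 1047/8; S1 reads c0=1047/8 → after 2×micro: 0 ⇒ (c0=1047/8, c1=0)
[Gauss-Seidel] macro 7: S0 reads c1=0 → after 1×micro: 3141/16; S1 reads c0=3141/16 → after 2×micro: -1 ⇒ (c0=3141/16, c1=-1)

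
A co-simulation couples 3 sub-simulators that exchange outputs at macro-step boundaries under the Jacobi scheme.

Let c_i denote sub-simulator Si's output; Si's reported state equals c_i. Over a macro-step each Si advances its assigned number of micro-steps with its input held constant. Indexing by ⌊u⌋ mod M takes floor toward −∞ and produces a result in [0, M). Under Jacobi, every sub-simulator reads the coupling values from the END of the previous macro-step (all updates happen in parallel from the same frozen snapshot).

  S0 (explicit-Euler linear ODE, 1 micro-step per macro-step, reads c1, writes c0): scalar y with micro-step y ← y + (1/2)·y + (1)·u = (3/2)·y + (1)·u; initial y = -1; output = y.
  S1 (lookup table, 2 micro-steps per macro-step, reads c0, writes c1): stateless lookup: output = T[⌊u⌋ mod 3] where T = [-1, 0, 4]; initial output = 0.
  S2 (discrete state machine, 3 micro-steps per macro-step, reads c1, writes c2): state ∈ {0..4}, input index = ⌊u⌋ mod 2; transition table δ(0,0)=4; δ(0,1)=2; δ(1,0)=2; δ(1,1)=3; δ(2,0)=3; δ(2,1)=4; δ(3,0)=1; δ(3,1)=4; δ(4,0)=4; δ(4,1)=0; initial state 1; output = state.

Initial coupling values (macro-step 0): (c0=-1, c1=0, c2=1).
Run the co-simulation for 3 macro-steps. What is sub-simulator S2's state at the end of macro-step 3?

S2 state at macro-step 3 = 1

macro 1: S0 reads c1=0 → after 1×micro: -3/2; S1 reads c0=-1 → after 2×micro: 4; S2 reads c1=0 → after 3×micro: 1 ⇒ (c0=-3/2, c1=4, c2=1)
macro 2: S0 reads c1=4 → after 1×micro: 7/4; S1 reads c0=-3/2 → after 2×micro: 0; S2 reads c1=4 → after 3×micro: 1 ⇒ (c0=7/4, c1=0, c2=1)
macro 3: S0 reads c1=0 → after 1×micro: 21/8; S1 reads c0=7/4 → after 2×micro: 0; S2 reads c1=0 → after 3×micro: 1 ⇒ (c0=21/8, c1=0, c2=1)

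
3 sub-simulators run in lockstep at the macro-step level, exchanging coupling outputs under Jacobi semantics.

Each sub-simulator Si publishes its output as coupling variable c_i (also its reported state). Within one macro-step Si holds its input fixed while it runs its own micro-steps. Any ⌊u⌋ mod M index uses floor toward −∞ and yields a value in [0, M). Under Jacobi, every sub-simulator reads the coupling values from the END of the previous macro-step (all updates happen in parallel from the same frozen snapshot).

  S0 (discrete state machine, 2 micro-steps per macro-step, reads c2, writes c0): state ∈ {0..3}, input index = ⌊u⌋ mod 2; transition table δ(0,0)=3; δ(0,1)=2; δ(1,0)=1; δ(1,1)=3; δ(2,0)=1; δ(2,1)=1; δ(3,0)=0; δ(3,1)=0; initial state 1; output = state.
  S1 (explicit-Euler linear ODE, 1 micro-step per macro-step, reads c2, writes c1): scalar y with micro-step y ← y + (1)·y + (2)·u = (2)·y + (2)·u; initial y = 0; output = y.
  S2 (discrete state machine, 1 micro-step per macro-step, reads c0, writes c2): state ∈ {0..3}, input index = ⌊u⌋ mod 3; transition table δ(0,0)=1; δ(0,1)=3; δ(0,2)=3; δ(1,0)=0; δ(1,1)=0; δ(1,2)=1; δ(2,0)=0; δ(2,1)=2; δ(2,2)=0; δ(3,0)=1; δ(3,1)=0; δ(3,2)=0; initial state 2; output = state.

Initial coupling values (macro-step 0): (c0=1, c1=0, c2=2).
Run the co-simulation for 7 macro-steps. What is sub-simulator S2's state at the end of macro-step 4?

macro 1: S0 reads c2=2 → after 2×micro: 1; S1 reads c2=2 → after 1×micro: 4; S2 reads c0=1 → after 1×micro: 2 ⇒ (c0=1, c1=4, c2=2)
macro 2: S0 reads c2=2 → after 2×micro: 1; S1 reads c2=2 → after 1×micro: 12; S2 reads c0=1 → after 1×micro: 2 ⇒ (c0=1, c1=12, c2=2)
macro 3: S0 reads c2=2 → after 2×micro: 1; S1 reads c2=2 → after 1×micro: 28; S2 reads c0=1 → after 1×micro: 2 ⇒ (c0=1, c1=28, c2=2)
macro 4: S0 reads c2=2 → after 2×micro: 1; S1 reads c2=2 → after 1×micro: 60; S2 reads c0=1 → after 1×micro: 2 ⇒ (c0=1, c1=60, c2=2)
macro 5: S0 reads c2=2 → after 2×micro: 1; S1 reads c2=2 → after 1×micro: 124; S2 reads c0=1 → after 1×micro: 2 ⇒ (c0=1, c1=124, c2=2)
macro 6: S0 reads c2=2 → after 2×micro: 1; S1 reads c2=2 → after 1×micro: 252; S2 reads c0=1 → after 1×micro: 2 ⇒ (c0=1, c1=252, c2=2)
macro 7: S0 reads c2=2 → after 2×micro: 1; S1 reads c2=2 → after 1×micro: 508; S2 reads c0=1 → after 1×micro: 2 ⇒ (c0=1, c1=508, c2=2)

S2 state at macro-step 4 = 2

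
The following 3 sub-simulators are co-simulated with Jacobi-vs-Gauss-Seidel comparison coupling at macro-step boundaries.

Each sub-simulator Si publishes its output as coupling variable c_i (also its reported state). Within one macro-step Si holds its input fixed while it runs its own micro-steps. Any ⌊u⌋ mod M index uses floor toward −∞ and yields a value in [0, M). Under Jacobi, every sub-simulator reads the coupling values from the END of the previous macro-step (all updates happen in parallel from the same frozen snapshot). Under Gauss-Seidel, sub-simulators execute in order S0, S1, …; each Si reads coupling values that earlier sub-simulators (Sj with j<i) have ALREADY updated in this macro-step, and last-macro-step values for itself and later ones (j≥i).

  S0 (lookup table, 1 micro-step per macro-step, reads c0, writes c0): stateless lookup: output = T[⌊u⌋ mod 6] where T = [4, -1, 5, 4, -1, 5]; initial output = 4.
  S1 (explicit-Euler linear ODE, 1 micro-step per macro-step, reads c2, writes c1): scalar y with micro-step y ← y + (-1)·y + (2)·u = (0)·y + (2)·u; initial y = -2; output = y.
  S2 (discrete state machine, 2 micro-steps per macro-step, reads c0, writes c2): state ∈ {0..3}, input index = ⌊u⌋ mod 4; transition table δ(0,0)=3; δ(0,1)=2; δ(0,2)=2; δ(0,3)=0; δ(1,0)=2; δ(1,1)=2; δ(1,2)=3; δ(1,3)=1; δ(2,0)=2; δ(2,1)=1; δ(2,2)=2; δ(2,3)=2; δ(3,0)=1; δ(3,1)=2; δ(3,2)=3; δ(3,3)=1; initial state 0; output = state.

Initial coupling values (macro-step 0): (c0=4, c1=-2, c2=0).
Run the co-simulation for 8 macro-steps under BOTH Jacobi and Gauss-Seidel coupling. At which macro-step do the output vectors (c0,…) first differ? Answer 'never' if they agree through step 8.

first divergence at macro-step: 1

[Jacobi] macro 1: S0 reads c0=4 → after 1×micro: -1; S1 reads c2=0 → after 1×micro: 0; S2 reads c0=4 → after 2×micro: 1 ⇒ (c0=-1, c1=0, c2=1)
[Jacobi] macro 2: S0 reads c0=-1 → after 1×micro: 5; S1 reads c2=1 → after 1×micro: 2; S2 reads c0=-1 → after 2×micro: 1 ⇒ (c0=5, c1=2, c2=1)
[Jacobi] macro 3: S0 reads c0=5 → after 1×micro: 5; S1 reads c2=1 → after 1×micro: 2; S2 reads c0=5 → after 2×micro: 1 ⇒ (c0=5, c1=2, c2=1)
[Jacobi] macro 4: S0 reads c0=5 → after 1×micro: 5; S1 reads c2=1 → after 1×micro: 2; S2 reads c0=5 → after 2×micro: 1 ⇒ (c0=5, c1=2, c2=1)
[Jacobi] macro 5: S0 reads c0=5 → after 1×micro: 5; S1 reads c2=1 → after 1×micro: 2; S2 reads c0=5 → after 2×micro: 1 ⇒ (c0=5, c1=2, c2=1)
[Jacobi] macro 6: S0 reads c0=5 → after 1×micro: 5; S1 reads c2=1 → after 1×micro: 2; S2 reads c0=5 → after 2×micro: 1 ⇒ (c0=5, c1=2, c2=1)
[Jacobi] macro 7: S0 reads c0=5 → after 1×micro: 5; S1 reads c2=1 → after 1×micro: 2; S2 reads c0=5 → after 2×micro: 1 ⇒ (c0=5, c1=2, c2=1)
[Jacobi] macro 8: S0 reads c0=5 → after 1×micro: 5; S1 reads c2=1 → after 1×micro: 2; S2 reads c0=5 → after 2×micro: 1 ⇒ (c0=5, c1=2, c2=1)
[Gauss-Seidel] macro 1: S0 reads c0=4 → after 1×micro: -1; S1 reads c2=0 → after 1×micro: 0; S2 reads c0=-1 → after 2×micro: 0 ⇒ (c0=-1, c1=0, c2=0)
[Gauss-Seidel] macro 2: S0 reads c0=-1 → after 1×micro: 5; S1 reads c2=0 → after 1×micro: 0; S2 reads c0=5 → after 2×micro: 1 ⇒ (c0=5, c1=0, c2=1)
[Gauss-Seidel] macro 3: S0 reads c0=5 → after 1×micro: 5; S1 reads c2=1 → after 1×micro: 2; S2 reads c0=5 → after 2×micro: 1 ⇒ (c0=5, c1=2, c2=1)
[Gauss-Seidel] macro 4: S0 reads c0=5 → after 1×micro: 5; S1 reads c2=1 → after 1×micro: 2; S2 reads c0=5 → after 2×micro: 1 ⇒ (c0=5, c1=2, c2=1)
[Gauss-Seidel] macro 5: S0 reads c0=5 → after 1×micro: 5; S1 reads c2=1 → after 1×micro: 2; S2 reads c0=5 → after 2×micro: 1 ⇒ (c0=5, c1=2, c2=1)
[Gauss-Seidel] macro 6: S0 reads c0=5 → after 1×micro: 5; S1 reads c2=1 → after 1×micro: 2; S2 reads c0=5 → after 2×micro: 1 ⇒ (c0=5, c1=2, c2=1)
[Gauss-Seidel] macro 7: S0 reads c0=5 → after 1×micro: 5; S1 reads c2=1 → after 1×micro: 2; S2 reads c0=5 → after 2×micro: 1 ⇒ (c0=5, c1=2, c2=1)
[Gauss-Seidel] macro 8: S0 reads c0=5 → after 1×micro: 5; S1 reads c2=1 → after 1×micro: 2; S2 reads c0=5 → after 2×micro: 1 ⇒ (c0=5, c1=2, c2=1)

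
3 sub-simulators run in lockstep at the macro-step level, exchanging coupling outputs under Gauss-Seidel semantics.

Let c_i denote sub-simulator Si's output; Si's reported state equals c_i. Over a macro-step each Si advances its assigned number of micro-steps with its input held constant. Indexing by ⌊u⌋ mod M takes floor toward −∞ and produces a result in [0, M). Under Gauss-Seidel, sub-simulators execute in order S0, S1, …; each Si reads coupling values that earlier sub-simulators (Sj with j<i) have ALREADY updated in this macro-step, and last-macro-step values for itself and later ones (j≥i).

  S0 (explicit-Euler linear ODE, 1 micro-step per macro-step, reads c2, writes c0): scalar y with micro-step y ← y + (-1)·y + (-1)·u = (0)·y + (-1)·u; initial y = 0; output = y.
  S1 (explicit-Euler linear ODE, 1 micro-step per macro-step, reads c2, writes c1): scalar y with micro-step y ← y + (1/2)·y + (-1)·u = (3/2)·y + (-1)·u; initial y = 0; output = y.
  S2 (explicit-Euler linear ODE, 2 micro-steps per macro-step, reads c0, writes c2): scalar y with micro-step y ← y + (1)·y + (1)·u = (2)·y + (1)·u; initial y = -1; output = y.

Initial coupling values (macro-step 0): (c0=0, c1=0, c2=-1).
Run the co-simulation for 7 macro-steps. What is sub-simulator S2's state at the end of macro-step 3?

S2 state at macro-step 3 = -1

macro 1: S0 reads c2=-1 → after 1×micro: 1; S1 reads c2=-1 → after 1×micro: 1; S2 reads c0=1 → after 2×micro: -1 ⇒ (c0=1, c1=1, c2=-1)
macro 2: S0 reads c2=-1 → after 1×micro: 1; S1 reads c2=-1 → after 1×micro: 5/2; S2 reads c0=1 → after 2×micro: -1 ⇒ (c0=1, c1=5/2, c2=-1)
macro 3: S0 reads c2=-1 → after 1×micro: 1; S1 reads c2=-1 → after 1×micro: 19/4; S2 reads c0=1 → after 2×micro: -1 ⇒ (c0=1, c1=19/4, c2=-1)
macro 4: S0 reads c2=-1 → after 1×micro: 1; S1 reads c2=-1 → after 1×micro: 65/8; S2 reads c0=1 → after 2×micro: -1 ⇒ (c0=1, c1=65/8, c2=-1)
macro 5: S0 reads c2=-1 → after 1×micro: 1; S1 reads c2=-1 → after 1×micro: 211/16; S2 reads c0=1 → after 2×micro: -1 ⇒ (c0=1, c1=211/16, c2=-1)
macro 6: S0 reads c2=-1 → after 1×micro: 1; S1 reads c2=-1 → after 1×micro: 665/32; S2 reads c0=1 → after 2×micro: -1 ⇒ (c0=1, c1=665/32, c2=-1)
macro 7: S0 reads c2=-1 → after 1×micro: 1; S1 reads c2=-1 → after 1×micro: 2059/64; S2 reads c0=1 → after 2×micro: -1 ⇒ (c0=1, c1=2059/64, c2=-1)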